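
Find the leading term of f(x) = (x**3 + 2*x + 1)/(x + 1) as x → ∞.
x**2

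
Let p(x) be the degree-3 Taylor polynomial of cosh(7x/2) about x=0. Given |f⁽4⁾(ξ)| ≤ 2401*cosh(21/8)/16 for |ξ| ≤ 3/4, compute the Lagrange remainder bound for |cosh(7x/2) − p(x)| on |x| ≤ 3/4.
64827*cosh(21/8)/32768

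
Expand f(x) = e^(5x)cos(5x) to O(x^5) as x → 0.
1 + 5*x - 125*x**3/3 - 625*x**4/6 + O(x**5)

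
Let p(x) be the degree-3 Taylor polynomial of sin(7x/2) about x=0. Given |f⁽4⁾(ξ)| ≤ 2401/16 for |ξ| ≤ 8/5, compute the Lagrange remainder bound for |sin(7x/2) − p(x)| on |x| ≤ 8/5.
76832/1875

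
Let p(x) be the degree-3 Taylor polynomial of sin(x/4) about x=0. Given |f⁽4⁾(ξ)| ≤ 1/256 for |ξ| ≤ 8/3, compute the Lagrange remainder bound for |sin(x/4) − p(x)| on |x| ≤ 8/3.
2/243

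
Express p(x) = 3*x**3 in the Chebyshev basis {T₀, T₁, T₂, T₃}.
(9/4)T₁ + (3/4)T₃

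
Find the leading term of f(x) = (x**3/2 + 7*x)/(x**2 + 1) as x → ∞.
x/2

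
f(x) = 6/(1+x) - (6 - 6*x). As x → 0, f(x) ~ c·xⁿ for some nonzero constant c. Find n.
2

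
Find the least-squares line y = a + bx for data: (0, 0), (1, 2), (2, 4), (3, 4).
a = 2/5, b = 7/5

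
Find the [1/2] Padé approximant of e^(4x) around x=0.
(4*x/3 + 1)/(8*x**2/3 - 8*x/3 + 1)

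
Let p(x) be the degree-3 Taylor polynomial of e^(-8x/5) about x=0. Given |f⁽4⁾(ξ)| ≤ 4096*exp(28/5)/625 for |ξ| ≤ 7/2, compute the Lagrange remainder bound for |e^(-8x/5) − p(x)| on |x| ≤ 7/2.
76832*exp(28/5)/1875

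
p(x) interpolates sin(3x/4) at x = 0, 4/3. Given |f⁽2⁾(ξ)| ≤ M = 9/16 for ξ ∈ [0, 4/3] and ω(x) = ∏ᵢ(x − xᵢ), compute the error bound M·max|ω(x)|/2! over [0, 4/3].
1/8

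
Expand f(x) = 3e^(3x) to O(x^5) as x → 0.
3 + 9*x + 27*x**2/2 + 27*x**3/2 + 81*x**4/8 + O(x**5)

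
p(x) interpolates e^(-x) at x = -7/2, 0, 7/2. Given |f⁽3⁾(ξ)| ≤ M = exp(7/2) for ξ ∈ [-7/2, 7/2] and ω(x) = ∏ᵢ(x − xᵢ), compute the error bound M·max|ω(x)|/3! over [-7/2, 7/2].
343*sqrt(3)*exp(7/2)/216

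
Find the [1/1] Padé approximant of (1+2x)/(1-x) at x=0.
(2*x + 1)/(1 - x)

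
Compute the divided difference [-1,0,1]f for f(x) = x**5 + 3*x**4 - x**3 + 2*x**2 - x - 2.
5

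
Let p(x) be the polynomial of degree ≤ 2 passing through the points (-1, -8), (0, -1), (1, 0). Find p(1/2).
1/4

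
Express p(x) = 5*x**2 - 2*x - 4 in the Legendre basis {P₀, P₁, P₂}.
(-7/3)P₀ + (-2)P₁ + (10/3)P₂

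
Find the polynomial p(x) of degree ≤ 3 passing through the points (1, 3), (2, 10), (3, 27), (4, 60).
x**3 - x**2 + 3*x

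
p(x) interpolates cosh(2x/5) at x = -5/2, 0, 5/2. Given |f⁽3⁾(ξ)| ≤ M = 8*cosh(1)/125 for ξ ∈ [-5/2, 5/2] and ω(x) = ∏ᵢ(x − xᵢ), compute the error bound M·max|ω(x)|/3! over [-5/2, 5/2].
sqrt(3)*cosh(1)/27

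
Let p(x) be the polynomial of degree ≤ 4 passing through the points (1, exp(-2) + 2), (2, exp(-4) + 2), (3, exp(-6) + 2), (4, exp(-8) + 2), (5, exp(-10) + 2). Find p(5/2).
(-5*exp(8) - 20*exp(2) + 3 + 90*exp(4) + 60*exp(6) + 256*exp(10))*exp(-10)/128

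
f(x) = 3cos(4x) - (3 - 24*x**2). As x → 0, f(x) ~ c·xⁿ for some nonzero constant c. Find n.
4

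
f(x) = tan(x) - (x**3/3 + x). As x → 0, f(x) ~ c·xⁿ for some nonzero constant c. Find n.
5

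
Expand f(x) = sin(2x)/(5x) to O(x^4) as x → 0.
2/5 - 4*x**2/15 + O(x**4)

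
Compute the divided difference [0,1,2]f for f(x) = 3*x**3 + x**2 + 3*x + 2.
10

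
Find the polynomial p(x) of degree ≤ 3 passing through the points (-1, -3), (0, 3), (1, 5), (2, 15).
2*x**3 - 2*x**2 + 2*x + 3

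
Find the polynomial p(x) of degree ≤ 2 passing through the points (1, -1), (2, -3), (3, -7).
-x**2 + x - 1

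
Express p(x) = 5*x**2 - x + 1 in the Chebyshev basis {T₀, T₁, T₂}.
(7/2)T₀ - T₁ + (5/2)T₂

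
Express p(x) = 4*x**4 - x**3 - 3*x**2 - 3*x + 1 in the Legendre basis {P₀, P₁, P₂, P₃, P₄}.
(4/5)P₀ + (-18/5)P₁ + (2/7)P₂ + (-2/5)P₃ + (32/35)P₄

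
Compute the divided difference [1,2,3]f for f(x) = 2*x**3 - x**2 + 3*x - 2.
11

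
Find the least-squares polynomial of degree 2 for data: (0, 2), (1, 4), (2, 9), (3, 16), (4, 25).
66/35 + (43/35)x + (8/7)x²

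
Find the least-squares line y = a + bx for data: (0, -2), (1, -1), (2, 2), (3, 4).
a = -12/5, b = 21/10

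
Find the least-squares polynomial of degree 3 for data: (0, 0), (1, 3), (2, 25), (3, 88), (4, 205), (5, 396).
17/126 + (-1769/756)x + (445/252)x² + (157/54)x³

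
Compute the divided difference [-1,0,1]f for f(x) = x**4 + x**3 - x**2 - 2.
0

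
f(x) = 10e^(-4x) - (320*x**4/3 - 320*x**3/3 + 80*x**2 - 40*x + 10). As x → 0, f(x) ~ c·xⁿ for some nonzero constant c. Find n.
5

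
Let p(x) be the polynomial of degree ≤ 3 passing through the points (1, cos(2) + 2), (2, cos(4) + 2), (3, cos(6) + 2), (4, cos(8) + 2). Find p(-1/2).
105*cos(2)/16 - 35*cos(8)/16 + 2 - 189*cos(4)/16 + 135*cos(6)/16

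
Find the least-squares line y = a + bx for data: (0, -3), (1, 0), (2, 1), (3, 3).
a = -13/5, b = 19/10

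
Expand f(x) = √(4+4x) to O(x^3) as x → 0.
2 + x - x**2/4 + O(x**3)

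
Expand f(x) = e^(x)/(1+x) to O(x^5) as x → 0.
1 + x**2/2 - x**3/3 + 3*x**4/8 + O(x**5)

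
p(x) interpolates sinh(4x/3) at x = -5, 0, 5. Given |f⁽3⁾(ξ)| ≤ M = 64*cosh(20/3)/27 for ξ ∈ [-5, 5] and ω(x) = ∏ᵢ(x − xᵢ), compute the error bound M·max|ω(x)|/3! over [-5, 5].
8000*sqrt(3)*cosh(20/3)/729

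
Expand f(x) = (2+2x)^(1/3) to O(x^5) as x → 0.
2**(1/3) + 2**(1/3)*x/3 - 2**(1/3)*x**2/9 + 5*2**(1/3)*x**3/81 - 10*2**(1/3)*x**4/243 + O(x**5)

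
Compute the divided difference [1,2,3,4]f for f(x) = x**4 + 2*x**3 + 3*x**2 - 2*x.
12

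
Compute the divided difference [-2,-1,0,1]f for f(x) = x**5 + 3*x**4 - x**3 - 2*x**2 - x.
-2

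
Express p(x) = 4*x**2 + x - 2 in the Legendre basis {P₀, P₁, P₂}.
(-2/3)P₀ + P₁ + (8/3)P₂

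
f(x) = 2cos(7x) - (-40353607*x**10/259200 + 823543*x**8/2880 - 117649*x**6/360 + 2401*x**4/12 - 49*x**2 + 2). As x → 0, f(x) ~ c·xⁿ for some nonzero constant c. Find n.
12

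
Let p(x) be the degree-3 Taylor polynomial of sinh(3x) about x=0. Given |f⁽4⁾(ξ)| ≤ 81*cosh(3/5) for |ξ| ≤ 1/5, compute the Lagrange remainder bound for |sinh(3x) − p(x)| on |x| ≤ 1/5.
27*cosh(3/5)/5000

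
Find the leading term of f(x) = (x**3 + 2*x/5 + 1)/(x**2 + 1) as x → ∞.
x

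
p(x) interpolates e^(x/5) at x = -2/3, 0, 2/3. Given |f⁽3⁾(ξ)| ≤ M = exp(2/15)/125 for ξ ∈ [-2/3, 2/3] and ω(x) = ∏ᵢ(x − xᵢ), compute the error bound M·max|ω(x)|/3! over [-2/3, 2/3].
8*sqrt(3)*exp(2/15)/91125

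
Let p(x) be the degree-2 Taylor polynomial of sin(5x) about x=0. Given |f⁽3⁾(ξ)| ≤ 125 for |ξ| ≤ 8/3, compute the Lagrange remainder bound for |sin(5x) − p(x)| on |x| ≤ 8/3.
32000/81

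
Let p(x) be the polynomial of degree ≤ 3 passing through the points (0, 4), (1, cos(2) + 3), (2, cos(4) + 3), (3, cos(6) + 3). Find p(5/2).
15*cos(4)/16 - 5*cos(2)/16 + 5*cos(6)/16 + 49/16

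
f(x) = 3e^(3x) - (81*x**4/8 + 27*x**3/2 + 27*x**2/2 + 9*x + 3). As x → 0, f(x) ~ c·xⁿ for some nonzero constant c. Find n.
5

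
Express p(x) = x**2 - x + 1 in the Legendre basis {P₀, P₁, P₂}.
(4/3)P₀ - P₁ + (2/3)P₂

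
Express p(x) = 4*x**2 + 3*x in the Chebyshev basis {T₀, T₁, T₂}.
(2)T₀ + (3)T₁ + (2)T₂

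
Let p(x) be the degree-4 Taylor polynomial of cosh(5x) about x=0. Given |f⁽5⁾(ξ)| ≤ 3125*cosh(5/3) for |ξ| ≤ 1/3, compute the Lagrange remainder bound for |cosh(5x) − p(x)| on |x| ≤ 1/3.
625*cosh(5/3)/5832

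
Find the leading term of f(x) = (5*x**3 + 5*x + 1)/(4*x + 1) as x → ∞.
5*x**2/4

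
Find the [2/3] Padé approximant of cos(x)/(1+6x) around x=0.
(1 - 5*x**2/12)/(x**3/2 + x**2/12 + 6*x + 1)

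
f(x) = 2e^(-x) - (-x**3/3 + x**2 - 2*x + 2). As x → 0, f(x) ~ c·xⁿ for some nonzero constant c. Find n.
4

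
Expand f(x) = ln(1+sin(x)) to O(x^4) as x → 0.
x - x**2/2 + x**3/6 + O(x**4)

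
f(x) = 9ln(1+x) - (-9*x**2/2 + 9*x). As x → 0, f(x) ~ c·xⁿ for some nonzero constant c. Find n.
3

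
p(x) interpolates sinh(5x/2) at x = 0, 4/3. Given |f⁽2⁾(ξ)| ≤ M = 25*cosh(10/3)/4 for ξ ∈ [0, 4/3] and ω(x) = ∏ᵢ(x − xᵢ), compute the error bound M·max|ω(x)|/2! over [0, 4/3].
25*cosh(10/3)/18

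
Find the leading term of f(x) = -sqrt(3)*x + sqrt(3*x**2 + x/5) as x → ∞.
sqrt(3)/30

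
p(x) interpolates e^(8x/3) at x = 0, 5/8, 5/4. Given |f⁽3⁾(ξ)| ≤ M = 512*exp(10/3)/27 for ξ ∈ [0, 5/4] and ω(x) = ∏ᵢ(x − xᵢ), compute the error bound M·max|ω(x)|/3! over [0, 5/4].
125*sqrt(3)*exp(10/3)/729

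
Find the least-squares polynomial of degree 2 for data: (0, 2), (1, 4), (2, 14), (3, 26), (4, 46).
64/35 + (1/7)x + (19/7)x²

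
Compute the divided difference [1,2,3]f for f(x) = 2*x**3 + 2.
12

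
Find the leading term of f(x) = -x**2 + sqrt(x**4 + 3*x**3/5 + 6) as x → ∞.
3*x/10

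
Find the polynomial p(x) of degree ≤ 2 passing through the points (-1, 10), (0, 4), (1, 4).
3*x**2 - 3*x + 4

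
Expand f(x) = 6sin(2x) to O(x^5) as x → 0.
12*x - 8*x**3 + O(x**5)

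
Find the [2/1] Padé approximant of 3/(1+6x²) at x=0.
3 - 18*x**2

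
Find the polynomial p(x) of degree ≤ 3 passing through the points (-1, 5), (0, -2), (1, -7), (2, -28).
-3*x**3 + x**2 - 3*x - 2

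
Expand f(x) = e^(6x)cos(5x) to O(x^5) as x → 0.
1 + 6*x + 11*x**2/2 - 39*x**3 - 3479*x**4/24 + O(x**5)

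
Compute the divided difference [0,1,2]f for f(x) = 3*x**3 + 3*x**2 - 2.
12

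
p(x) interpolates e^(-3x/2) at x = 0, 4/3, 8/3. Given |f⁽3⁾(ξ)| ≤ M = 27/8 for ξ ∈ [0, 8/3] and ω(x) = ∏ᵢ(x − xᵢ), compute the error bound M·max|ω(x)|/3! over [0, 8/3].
8*sqrt(3)/27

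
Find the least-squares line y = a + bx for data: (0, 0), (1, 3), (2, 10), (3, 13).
a = -2/5, b = 23/5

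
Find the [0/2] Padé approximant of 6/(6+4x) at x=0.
1/(2*x/3 + 1)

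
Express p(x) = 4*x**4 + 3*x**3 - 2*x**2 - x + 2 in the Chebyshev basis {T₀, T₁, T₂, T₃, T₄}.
(5/2)T₀ + (5/4)T₁ + T₂ + (3/4)T₃ + (1/2)T₄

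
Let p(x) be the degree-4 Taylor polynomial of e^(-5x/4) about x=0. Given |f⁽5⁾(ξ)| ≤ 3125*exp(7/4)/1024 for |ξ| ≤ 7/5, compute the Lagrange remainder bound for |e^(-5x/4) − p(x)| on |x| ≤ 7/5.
16807*exp(7/4)/122880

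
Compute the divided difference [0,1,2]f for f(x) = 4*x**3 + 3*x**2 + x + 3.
15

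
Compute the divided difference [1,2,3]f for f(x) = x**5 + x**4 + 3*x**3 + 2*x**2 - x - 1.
135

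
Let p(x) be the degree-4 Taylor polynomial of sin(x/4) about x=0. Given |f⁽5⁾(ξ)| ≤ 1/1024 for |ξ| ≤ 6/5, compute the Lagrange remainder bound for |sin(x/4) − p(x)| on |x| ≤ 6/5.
81/4000000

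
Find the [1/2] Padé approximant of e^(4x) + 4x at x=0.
(148*x/21 + 1)/(-8*x**2/21 - 20*x/21 + 1)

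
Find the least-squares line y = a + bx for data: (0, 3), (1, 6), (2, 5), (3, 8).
a = 17/5, b = 7/5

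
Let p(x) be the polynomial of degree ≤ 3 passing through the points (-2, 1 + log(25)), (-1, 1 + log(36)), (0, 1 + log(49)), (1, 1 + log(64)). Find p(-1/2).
-log(5)/8 + 3*log(2)/4 + 1 + 9*log(21)/8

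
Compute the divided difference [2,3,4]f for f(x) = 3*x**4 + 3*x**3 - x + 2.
192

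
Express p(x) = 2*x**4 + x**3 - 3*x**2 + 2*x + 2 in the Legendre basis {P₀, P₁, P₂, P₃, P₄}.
(7/5)P₀ + (13/5)P₁ + (-6/7)P₂ + (2/5)P₃ + (16/35)P₄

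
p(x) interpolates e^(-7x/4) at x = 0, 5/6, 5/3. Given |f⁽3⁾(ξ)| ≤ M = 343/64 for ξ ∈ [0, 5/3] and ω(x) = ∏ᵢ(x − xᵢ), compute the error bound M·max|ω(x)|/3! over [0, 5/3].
42875*sqrt(3)/373248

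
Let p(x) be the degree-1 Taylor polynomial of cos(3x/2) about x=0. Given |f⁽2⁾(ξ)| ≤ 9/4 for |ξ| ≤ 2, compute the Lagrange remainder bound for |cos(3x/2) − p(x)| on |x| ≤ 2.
9/2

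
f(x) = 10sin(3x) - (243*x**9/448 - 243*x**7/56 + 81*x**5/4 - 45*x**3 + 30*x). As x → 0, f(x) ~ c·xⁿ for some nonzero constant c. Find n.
11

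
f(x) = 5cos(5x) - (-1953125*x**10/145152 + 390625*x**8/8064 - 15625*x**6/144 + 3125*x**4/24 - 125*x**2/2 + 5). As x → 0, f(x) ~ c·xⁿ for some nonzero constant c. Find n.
12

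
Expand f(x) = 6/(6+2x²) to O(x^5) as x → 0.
1 - x**2/3 + x**4/9 + O(x**5)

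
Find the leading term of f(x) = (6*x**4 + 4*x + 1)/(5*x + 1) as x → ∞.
6*x**3/5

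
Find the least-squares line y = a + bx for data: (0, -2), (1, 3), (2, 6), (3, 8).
a = -6/5, b = 33/10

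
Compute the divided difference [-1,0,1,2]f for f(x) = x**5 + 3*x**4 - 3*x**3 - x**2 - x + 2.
8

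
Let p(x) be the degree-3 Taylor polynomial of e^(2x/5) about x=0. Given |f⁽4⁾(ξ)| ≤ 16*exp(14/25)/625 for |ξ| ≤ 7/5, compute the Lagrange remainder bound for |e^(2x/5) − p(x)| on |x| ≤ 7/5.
4802*exp(14/25)/1171875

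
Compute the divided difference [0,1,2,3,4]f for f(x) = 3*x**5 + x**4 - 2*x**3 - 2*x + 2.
31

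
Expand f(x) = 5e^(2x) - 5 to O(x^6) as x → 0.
10*x + 10*x**2 + 20*x**3/3 + 10*x**4/3 + 4*x**5/3 + O(x**6)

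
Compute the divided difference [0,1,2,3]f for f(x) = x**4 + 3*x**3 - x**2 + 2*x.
9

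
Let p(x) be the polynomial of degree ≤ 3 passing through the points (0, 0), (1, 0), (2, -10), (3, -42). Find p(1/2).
1/2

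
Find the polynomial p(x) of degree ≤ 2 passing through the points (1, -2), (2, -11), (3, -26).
1 - 3*x**2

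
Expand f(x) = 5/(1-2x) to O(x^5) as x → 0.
5 + 10*x + 20*x**2 + 40*x**3 + 80*x**4 + O(x**5)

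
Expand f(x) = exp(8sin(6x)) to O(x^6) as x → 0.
1 + 48*x + 1152*x**2 + 18144*x**3 + 207360*x**4 + 8960544*x**5/5 + O(x**6)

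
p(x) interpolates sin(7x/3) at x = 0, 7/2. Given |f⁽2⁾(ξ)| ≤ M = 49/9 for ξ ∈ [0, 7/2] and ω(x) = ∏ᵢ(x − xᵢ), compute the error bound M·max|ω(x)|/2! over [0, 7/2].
2401/288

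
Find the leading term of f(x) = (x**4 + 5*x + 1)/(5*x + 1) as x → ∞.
x**3/5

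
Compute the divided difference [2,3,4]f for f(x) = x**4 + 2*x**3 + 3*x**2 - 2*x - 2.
76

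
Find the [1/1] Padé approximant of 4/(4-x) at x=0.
1/(1 - x/4)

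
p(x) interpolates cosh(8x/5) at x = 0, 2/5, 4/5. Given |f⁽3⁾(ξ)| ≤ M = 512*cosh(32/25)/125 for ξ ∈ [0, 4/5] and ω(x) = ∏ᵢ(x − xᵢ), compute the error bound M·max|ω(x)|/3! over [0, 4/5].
4096*sqrt(3)*cosh(32/25)/421875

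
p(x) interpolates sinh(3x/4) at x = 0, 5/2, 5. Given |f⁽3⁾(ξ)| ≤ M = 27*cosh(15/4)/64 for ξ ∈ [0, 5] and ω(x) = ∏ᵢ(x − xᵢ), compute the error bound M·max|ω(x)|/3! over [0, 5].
125*sqrt(3)*cosh(15/4)/512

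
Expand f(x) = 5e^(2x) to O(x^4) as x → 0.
5 + 10*x + 10*x**2 + 20*x**3/3 + O(x**4)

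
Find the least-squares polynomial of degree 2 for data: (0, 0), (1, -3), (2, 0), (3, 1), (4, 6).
-2/5 + (-12/5)x + x²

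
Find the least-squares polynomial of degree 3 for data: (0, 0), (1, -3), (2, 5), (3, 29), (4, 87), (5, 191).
-41/126 + (-673/756)x + (-25/9)x² + (229/108)x³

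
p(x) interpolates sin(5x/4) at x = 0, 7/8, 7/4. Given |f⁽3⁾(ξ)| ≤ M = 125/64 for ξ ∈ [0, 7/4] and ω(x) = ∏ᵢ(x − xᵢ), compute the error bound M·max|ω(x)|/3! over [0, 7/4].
42875*sqrt(3)/884736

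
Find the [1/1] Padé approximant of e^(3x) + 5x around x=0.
(119*x/16 + 1)/(1 - 9*x/16)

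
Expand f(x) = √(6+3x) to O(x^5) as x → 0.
sqrt(6) + sqrt(6)*x/4 - sqrt(6)*x**2/32 + sqrt(6)*x**3/128 - 5*sqrt(6)*x**4/2048 + O(x**5)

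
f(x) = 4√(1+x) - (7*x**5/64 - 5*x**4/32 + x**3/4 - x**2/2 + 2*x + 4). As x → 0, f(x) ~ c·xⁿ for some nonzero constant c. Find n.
6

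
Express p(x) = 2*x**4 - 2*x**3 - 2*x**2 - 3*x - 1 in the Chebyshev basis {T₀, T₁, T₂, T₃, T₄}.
(-5/4)T₀ + (-9/2)T₁ + (-1/2)T₃ + (1/4)T₄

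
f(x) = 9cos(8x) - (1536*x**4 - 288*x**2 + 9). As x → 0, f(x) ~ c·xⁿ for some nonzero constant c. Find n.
6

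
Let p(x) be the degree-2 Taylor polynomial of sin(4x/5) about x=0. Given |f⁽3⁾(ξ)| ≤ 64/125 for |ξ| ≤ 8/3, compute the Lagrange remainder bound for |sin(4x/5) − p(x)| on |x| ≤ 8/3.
16384/10125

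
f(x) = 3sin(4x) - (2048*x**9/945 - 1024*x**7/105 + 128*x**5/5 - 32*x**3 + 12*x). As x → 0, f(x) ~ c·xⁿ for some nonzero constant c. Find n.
11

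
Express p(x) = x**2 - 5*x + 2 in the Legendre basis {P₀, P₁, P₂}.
(7/3)P₀ + (-5)P₁ + (2/3)P₂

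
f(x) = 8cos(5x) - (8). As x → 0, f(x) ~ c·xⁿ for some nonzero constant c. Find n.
2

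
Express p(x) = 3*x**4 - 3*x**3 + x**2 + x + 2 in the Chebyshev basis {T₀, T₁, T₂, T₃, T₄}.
(29/8)T₀ + (-5/4)T₁ + (2)T₂ + (-3/4)T₃ + (3/8)T₄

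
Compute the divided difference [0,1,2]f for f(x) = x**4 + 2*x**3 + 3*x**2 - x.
16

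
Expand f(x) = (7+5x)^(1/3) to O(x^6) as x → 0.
7**(1/3) + 5*7**(1/3)*x/21 - 25*7**(1/3)*x**2/441 + 625*7**(1/3)*x**3/27783 - 6250*7**(1/3)*x**4/583443 + 68750*7**(1/3)*x**5/12252303 + O(x**6)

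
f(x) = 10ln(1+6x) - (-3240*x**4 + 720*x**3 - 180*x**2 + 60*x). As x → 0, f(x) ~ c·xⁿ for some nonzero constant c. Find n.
5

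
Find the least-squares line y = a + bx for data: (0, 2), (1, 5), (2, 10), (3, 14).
a = 8/5, b = 41/10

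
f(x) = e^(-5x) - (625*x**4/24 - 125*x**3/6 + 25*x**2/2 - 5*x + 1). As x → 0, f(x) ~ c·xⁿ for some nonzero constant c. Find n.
5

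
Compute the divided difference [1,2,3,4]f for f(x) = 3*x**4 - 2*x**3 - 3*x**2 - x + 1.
28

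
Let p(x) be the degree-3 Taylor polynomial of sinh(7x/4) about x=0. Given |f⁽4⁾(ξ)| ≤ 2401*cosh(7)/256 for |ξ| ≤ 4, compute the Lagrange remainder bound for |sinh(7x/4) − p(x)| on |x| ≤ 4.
2401*cosh(7)/24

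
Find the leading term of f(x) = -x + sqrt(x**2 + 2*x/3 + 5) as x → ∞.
1/3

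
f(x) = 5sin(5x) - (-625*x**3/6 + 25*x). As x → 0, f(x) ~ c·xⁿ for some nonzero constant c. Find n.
5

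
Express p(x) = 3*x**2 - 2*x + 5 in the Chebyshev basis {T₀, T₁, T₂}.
(13/2)T₀ + (-2)T₁ + (3/2)T₂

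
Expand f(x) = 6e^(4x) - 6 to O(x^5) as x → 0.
24*x + 48*x**2 + 64*x**3 + 64*x**4 + O(x**5)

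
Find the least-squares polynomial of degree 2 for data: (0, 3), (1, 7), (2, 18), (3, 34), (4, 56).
20/7 + (111/70)x + (41/14)x²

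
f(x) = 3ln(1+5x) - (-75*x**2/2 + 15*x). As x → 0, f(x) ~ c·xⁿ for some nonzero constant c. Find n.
3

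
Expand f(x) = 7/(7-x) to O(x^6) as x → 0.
1 + x/7 + x**2/49 + x**3/343 + x**4/2401 + x**5/16807 + O(x**6)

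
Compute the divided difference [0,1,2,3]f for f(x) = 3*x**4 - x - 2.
18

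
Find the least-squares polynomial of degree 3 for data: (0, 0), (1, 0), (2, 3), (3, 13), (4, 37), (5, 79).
-1/42 + (169/252)x + (-17/12)x² + (8/9)x³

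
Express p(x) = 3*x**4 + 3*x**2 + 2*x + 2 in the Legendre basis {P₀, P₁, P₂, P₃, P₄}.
(18/5)P₀ + (2)P₁ + (26/7)P₂ + (24/35)P₄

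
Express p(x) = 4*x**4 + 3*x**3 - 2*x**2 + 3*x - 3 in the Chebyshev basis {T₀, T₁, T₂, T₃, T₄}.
(-5/2)T₀ + (21/4)T₁ + T₂ + (3/4)T₃ + (1/2)T₄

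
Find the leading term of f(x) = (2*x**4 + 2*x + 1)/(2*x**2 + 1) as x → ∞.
x**2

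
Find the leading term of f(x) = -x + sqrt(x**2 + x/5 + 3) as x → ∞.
1/10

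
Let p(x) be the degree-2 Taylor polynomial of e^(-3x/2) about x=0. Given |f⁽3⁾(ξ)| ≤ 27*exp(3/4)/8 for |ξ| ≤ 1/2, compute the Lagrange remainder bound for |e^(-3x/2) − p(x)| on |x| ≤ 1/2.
9*exp(3/4)/128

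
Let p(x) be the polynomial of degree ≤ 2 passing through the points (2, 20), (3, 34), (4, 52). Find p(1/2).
13/2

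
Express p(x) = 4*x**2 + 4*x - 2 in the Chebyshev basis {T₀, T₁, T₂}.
(4)T₁ + (2)T₂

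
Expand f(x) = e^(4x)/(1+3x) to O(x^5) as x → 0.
1 + x + 5*x**2 - 13*x**3/3 + 71*x**4/3 + O(x**5)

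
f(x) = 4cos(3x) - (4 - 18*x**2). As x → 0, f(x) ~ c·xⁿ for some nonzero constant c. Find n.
4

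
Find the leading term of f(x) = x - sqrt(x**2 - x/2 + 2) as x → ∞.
1/4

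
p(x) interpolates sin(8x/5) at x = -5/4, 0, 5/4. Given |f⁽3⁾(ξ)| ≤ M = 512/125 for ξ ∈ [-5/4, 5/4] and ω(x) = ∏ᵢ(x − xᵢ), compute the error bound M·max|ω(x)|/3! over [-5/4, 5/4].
8*sqrt(3)/27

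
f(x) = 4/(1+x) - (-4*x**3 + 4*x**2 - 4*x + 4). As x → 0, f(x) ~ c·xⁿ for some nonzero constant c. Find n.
4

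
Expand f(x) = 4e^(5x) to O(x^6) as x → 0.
4 + 20*x + 50*x**2 + 250*x**3/3 + 625*x**4/6 + 625*x**5/6 + O(x**6)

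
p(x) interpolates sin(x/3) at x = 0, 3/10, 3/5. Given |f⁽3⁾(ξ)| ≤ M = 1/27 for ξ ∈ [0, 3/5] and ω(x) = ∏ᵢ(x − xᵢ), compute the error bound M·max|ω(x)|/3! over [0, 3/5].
sqrt(3)/27000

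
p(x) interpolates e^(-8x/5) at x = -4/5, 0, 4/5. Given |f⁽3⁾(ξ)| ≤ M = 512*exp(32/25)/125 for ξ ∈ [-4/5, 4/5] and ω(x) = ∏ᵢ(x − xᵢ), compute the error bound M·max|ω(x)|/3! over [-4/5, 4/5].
32768*sqrt(3)*exp(32/25)/421875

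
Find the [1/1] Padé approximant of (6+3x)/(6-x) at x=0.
(x/2 + 1)/(1 - x/6)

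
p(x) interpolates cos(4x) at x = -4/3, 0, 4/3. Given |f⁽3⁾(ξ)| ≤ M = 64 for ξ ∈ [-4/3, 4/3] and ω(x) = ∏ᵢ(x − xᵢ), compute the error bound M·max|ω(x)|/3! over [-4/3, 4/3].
4096*sqrt(3)/729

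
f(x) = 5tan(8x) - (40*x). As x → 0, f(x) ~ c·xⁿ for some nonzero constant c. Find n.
3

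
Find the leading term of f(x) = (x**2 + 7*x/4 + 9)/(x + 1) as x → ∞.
x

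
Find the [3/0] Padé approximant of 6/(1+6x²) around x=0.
6 - 36*x**2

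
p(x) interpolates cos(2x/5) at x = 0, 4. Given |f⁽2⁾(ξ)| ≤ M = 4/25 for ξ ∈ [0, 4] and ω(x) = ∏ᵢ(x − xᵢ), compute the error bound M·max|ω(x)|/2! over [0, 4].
8/25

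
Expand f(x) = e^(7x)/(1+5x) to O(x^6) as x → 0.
1 + 2*x + 29*x**2/2 - 46*x**3/3 + 4241*x**4/24 - 44609*x**5/60 + O(x**6)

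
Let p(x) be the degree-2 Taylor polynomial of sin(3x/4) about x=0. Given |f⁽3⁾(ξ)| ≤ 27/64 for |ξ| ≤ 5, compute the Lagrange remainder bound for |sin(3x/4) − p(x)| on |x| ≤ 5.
1125/128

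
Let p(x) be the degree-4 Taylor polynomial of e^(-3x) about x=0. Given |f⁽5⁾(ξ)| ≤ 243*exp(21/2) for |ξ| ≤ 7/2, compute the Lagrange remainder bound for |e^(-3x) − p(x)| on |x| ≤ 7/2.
1361367*exp(21/2)/1280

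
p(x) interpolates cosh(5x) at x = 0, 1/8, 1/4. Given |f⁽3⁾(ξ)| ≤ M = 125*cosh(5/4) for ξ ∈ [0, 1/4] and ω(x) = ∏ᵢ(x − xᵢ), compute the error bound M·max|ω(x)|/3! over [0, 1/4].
125*sqrt(3)*cosh(5/4)/13824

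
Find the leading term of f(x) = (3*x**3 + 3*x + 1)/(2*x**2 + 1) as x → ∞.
3*x/2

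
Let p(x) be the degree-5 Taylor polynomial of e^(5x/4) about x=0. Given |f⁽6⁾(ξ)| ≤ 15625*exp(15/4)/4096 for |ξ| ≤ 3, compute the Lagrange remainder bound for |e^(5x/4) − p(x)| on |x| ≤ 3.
253125*exp(15/4)/65536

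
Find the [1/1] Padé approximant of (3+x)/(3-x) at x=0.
(x/3 + 1)/(1 - x/3)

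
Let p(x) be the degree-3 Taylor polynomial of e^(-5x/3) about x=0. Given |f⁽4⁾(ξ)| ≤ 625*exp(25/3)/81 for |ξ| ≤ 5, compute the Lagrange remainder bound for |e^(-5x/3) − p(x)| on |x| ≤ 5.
390625*exp(25/3)/1944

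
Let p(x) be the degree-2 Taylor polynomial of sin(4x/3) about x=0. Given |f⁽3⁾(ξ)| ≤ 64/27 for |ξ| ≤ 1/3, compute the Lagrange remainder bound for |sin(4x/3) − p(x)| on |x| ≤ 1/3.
32/2187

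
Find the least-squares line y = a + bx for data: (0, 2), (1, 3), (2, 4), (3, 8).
a = 7/5, b = 19/10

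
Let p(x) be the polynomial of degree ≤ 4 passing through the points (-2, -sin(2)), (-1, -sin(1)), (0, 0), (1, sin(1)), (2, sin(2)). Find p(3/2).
5*sin(2)/16 + 7*sin(1)/8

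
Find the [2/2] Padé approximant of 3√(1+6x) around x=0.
(135*x**2/4 + 45*x/2 + 3)/(9*x**2/4 + 9*x/2 + 1)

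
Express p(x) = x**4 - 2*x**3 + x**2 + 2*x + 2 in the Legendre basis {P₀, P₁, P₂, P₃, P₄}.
(38/15)P₀ + (4/5)P₁ + (26/21)P₂ + (-4/5)P₃ + (8/35)P₄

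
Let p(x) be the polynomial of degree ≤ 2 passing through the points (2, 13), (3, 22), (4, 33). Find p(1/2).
13/4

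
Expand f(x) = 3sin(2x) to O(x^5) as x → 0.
6*x - 4*x**3 + O(x**5)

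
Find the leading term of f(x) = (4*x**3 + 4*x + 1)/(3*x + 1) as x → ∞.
4*x**2/3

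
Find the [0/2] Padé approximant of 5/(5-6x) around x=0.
1/(1 - 6*x/5)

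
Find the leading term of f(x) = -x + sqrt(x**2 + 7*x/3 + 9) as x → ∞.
7/6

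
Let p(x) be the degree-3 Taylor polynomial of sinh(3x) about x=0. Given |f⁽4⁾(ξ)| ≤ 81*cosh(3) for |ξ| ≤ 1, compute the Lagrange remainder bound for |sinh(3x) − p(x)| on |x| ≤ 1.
27*cosh(3)/8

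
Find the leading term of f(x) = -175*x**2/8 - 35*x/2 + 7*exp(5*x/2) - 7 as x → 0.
875*x**3/48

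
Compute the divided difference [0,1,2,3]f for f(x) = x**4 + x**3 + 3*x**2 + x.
7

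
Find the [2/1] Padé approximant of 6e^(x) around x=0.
(x**2 + 4*x + 6)/(1 - x/3)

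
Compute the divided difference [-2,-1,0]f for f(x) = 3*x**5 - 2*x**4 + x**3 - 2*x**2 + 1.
-64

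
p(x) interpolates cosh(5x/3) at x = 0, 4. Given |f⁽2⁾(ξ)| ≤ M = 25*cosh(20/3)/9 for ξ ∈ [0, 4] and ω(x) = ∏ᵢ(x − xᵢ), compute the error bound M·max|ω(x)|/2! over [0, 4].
50*cosh(20/3)/9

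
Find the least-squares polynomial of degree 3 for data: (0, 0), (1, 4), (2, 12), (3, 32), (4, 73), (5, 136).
3/14 + (221/84)x + (-1/2)x² + (13/12)x³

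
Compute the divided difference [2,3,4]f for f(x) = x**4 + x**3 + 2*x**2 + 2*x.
66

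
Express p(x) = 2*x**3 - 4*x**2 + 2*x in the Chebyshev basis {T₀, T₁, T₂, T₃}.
(-2)T₀ + (7/2)T₁ + (-2)T₂ + (1/2)T₃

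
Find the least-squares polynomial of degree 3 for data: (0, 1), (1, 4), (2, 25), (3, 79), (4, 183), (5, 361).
44/63 + (479/189)x + (-361/252)x² + (331/108)x³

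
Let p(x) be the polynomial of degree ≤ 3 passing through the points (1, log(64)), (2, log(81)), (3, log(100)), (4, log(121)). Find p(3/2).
-5*log(10)/8 + log(11)/8 + 15*log(2)/8 + 15*log(3)/4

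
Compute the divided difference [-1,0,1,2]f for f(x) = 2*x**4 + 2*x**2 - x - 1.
4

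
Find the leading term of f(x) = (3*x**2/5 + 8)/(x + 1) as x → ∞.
3*x/5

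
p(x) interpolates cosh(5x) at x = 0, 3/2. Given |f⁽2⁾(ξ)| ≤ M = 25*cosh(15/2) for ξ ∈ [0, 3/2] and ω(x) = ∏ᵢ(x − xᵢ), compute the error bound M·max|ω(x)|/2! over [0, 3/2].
225*cosh(15/2)/32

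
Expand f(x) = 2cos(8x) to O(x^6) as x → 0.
2 - 64*x**2 + 1024*x**4/3 + O(x**6)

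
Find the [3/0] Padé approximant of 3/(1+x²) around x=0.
3 - 3*x**2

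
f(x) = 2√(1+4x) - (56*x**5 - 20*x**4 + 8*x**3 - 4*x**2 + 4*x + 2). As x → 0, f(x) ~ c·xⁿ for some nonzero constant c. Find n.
6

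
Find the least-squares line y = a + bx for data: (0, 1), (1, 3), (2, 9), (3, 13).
a = 1/5, b = 21/5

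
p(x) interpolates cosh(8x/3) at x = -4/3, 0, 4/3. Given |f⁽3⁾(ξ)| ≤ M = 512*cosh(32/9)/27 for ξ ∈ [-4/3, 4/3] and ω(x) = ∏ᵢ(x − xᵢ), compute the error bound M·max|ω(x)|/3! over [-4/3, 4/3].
32768*sqrt(3)*cosh(32/9)/19683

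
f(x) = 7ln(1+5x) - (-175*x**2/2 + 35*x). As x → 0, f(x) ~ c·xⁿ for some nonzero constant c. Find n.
3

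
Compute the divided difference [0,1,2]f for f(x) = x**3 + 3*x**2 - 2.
6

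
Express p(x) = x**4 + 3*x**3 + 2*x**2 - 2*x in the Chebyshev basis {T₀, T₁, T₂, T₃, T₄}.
(11/8)T₀ + (1/4)T₁ + (3/2)T₂ + (3/4)T₃ + (1/8)T₄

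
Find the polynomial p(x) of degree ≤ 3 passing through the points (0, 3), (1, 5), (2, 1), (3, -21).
-2*x**3 + 3*x**2 + x + 3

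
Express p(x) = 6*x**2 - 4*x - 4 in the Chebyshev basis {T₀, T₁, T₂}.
-T₀ + (-4)T₁ + (3)T₂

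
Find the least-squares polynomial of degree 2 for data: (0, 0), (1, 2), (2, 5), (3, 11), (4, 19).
1/7 + (29/70)x + (15/14)x²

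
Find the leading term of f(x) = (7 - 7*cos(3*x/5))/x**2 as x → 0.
63/50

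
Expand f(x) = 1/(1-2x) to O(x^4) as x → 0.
1 + 2*x + 4*x**2 + 8*x**3 + O(x**4)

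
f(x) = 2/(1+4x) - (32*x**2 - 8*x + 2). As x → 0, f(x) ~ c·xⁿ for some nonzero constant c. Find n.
3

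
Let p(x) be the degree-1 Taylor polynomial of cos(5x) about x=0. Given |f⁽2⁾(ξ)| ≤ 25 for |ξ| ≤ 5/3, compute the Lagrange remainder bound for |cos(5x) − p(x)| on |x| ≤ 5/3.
625/18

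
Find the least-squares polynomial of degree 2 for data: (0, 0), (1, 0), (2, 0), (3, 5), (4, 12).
11/35 + (-177/70)x + (19/14)x²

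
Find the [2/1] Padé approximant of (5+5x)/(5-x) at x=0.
(x + 1)/(1 - x/5)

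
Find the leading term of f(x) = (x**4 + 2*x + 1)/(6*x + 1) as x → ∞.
x**3/6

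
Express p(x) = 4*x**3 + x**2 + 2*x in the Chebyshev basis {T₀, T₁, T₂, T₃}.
(1/2)T₀ + (5)T₁ + (1/2)T₂ + T₃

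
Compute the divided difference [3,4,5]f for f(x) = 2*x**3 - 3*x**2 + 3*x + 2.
21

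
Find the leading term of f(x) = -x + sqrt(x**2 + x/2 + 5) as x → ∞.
1/4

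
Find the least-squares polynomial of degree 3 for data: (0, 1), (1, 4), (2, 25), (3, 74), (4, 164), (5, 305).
41/42 + (-461/252)x + (37/12)x² + (17/9)x³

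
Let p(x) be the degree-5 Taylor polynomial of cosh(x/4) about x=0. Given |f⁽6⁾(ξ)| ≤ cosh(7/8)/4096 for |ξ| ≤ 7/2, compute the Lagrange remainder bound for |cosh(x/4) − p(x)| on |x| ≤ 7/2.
117649*cosh(7/8)/188743680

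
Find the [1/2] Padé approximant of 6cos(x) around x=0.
6/(x**2/2 + 1)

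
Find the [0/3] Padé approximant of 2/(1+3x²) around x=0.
2/(3*x**2 + 1)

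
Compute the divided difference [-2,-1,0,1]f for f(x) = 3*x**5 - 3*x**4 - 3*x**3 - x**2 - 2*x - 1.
18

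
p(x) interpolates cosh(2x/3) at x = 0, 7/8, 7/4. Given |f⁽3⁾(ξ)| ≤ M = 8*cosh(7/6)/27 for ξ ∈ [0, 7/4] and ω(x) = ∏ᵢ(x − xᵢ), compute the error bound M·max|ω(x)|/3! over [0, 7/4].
343*sqrt(3)*cosh(7/6)/46656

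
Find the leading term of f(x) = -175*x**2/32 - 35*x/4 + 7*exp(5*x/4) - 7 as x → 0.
875*x**3/384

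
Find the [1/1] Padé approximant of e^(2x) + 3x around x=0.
(23*x/5 + 1)/(1 - 2*x/5)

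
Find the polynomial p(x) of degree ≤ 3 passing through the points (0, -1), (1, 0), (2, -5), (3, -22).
-x**3 + 2*x - 1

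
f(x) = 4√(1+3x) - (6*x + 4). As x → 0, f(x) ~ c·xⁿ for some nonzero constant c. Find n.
2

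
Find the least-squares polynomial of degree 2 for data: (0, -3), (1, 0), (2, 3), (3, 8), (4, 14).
-20/7 + (67/35)x + (4/7)x²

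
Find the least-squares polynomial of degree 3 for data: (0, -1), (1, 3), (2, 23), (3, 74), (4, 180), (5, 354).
-127/126 + (2155/756)x + (-437/252)x² + (83/27)x³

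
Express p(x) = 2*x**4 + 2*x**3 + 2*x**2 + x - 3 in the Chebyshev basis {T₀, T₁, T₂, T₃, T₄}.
(-5/4)T₀ + (5/2)T₁ + (2)T₂ + (1/2)T₃ + (1/4)T₄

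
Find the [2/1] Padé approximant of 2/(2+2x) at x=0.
1/(x + 1)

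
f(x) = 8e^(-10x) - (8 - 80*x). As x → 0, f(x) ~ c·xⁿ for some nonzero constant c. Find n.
2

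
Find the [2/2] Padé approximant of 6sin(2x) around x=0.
12*x/(2*x**2/3 + 1)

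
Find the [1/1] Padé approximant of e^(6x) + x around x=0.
(31*x/7 + 1)/(1 - 18*x/7)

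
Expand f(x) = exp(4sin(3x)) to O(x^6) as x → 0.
1 + 12*x + 72*x**2 + 270*x**3 + 648*x**4 + 7857*x**5/10 + O(x**6)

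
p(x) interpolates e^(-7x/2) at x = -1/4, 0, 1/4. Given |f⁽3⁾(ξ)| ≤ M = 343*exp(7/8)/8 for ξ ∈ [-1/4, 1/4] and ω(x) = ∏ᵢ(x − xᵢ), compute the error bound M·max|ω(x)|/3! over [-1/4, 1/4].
343*sqrt(3)*exp(7/8)/13824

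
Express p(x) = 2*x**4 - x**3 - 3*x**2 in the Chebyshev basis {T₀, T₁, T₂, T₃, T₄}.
(-3/4)T₀ + (-3/4)T₁ + (-1/2)T₂ + (-1/4)T₃ + (1/4)T₄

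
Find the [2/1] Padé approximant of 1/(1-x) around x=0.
1/(1 - x)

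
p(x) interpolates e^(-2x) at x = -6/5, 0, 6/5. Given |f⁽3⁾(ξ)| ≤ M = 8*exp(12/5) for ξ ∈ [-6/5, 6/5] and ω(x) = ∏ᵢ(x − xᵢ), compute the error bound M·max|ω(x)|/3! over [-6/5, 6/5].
64*sqrt(3)*exp(12/5)/125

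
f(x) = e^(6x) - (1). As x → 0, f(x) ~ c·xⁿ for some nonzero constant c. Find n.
1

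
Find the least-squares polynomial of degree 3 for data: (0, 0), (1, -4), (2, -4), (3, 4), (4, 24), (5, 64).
-8/63 + (-632/189)x + (-65/63)x² + (23/27)x³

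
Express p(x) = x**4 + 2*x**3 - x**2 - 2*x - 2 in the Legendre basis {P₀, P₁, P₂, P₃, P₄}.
(-32/15)P₀ + (-4/5)P₁ + (-2/21)P₂ + (4/5)P₃ + (8/35)P₄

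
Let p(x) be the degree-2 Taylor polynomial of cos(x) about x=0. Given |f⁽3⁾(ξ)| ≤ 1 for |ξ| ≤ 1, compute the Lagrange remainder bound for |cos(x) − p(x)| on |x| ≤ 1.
1/6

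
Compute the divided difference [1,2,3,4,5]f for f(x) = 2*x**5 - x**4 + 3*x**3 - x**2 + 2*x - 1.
29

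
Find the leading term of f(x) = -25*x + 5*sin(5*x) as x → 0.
-625*x**3/6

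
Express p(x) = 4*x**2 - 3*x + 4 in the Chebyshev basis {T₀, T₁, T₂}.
(6)T₀ + (-3)T₁ + (2)T₂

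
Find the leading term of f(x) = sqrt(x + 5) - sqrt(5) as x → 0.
sqrt(5)*x/10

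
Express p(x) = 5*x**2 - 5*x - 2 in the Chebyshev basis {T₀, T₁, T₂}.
(1/2)T₀ + (-5)T₁ + (5/2)T₂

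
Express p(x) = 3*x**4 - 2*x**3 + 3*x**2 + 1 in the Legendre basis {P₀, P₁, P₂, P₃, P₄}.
(13/5)P₀ + (-6/5)P₁ + (26/7)P₂ + (-4/5)P₃ + (24/35)P₄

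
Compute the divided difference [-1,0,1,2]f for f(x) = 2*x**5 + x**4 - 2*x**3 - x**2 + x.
10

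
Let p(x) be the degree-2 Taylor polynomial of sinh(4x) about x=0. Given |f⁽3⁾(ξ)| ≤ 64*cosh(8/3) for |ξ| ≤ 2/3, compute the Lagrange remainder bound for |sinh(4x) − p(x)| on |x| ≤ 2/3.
256*cosh(8/3)/81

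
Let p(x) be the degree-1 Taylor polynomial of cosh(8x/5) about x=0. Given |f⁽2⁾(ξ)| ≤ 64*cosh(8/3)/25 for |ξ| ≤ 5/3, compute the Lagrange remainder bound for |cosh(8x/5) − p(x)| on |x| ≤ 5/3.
32*cosh(8/3)/9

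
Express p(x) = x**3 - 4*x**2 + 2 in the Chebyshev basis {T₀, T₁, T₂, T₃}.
(3/4)T₁ + (-2)T₂ + (1/4)T₃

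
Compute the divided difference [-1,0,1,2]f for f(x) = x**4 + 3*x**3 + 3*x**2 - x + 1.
5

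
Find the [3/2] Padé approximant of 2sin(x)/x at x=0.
(2 - 7*x**2/30)/(x**2/20 + 1)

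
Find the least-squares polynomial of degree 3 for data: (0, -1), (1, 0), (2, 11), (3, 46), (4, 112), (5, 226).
-131/126 + (-223/756)x + (-40/63)x² + (211/108)x³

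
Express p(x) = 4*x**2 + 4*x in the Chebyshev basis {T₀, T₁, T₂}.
(2)T₀ + (4)T₁ + (2)T₂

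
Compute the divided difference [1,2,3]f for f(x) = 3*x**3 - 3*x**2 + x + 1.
15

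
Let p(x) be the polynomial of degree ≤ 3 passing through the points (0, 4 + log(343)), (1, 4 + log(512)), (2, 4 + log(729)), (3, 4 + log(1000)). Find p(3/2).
4 + log(432*2**(7/8)*3**(3/8)*35**(13/16)/35)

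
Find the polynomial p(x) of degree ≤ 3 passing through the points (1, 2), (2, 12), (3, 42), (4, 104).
2*x**3 - 2*x**2 + 2*x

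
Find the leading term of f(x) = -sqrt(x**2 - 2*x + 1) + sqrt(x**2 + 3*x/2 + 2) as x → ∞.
7/4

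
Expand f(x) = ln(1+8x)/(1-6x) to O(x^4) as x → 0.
8*x + 16*x**2 + 800*x**3/3 + O(x**4)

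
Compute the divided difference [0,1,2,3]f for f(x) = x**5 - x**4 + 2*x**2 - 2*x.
19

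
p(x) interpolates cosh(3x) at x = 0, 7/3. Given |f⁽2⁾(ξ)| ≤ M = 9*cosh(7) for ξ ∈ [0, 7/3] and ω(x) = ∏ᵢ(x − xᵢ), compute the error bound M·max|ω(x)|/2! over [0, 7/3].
49*cosh(7)/8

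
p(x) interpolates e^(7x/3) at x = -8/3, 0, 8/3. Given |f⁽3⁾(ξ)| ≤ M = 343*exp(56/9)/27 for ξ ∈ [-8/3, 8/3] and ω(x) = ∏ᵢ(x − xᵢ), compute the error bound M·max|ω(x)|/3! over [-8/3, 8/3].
175616*sqrt(3)*exp(56/9)/19683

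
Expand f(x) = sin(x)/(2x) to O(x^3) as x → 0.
1/2 - x**2/12 + O(x**3)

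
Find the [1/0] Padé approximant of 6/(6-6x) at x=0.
x + 1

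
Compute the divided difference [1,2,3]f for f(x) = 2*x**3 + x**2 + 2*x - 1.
13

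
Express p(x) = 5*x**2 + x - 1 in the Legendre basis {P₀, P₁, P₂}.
(2/3)P₀ + P₁ + (10/3)P₂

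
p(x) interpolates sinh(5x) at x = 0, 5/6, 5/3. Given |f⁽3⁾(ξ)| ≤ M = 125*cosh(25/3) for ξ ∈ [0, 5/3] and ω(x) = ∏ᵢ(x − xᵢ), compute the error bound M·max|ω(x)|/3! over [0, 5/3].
15625*sqrt(3)*cosh(25/3)/5832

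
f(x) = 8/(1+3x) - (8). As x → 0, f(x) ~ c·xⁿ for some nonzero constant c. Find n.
1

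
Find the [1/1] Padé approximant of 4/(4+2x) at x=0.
1/(x/2 + 1)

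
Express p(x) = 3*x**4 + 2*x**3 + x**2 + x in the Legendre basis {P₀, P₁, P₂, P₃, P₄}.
(14/15)P₀ + (11/5)P₁ + (50/21)P₂ + (4/5)P₃ + (24/35)P₄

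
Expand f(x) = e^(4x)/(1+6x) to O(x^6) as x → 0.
1 - 2*x + 20*x**2 - 328*x**3/3 + 2000*x**4/3 - 59872*x**5/15 + O(x**6)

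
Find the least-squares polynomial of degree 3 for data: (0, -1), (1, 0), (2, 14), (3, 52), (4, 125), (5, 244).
-1 + (-11/6)x + x² + (11/6)x³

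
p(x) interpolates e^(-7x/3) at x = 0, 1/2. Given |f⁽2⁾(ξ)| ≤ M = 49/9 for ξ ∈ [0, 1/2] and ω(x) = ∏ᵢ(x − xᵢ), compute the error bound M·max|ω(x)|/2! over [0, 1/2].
49/288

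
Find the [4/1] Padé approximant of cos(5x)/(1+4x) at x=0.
(625*x**4/24 - 25*x**2/2 + 1)/(4*x + 1)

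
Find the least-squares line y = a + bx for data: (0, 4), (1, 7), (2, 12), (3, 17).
a = 17/5, b = 22/5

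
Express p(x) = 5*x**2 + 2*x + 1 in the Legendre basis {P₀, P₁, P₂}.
(8/3)P₀ + (2)P₁ + (10/3)P₂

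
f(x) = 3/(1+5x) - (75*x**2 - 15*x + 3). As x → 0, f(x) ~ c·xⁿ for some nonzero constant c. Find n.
3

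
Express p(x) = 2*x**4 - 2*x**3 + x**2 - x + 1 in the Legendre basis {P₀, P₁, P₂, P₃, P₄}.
(26/15)P₀ + (-11/5)P₁ + (38/21)P₂ + (-4/5)P₃ + (16/35)P₄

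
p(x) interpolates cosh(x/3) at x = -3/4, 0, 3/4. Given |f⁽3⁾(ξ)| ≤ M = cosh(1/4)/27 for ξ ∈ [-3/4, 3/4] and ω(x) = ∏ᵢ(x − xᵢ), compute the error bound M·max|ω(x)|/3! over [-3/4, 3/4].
sqrt(3)*cosh(1/4)/1728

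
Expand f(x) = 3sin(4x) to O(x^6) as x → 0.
12*x - 32*x**3 + 128*x**5/5 + O(x**6)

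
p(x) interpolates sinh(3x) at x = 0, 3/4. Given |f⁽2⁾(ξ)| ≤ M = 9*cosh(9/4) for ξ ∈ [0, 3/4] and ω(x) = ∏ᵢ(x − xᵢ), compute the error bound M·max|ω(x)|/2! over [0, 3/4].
81*cosh(9/4)/128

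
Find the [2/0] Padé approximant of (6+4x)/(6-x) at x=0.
5*x**2/36 + 5*x/6 + 1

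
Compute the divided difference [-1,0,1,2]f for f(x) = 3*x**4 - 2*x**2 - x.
6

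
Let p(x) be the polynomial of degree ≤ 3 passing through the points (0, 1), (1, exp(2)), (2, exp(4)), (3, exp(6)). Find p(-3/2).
-35*exp(6)/16 - 189*exp(2)/16 + 105/16 + 135*exp(4)/16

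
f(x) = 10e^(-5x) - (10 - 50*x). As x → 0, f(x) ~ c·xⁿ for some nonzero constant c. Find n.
2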